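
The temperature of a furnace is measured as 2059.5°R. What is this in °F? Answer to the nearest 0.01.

In Celsius: (2059.5 - 491.67) × 5/9 = 871.0167°C.
In Fahrenheit: 871.0167 × 1.8 + 32 = 1599.83°F.

1599.83°F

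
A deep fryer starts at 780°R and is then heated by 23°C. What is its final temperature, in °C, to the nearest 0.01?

183.18°C

Initial temperature in Celsius: (780 - 491.67) × 5/9 = 160.1833°C.
Final Celsius temperature: 160.1833 + 23.0000 = 183.1833°C.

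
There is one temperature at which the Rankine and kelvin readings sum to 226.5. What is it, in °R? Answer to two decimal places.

145.61°R

Let R be the Rankine reading. The kelvin reading is K = 5/9·R.
Require R + K = 226.5: (14/9)·R = 226.5.
R = (226.5) / (14/9) = 145.61.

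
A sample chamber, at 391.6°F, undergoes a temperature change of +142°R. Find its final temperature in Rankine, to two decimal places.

993.27°R

Initial temperature in Celsius: (391.6 - 32) × 5/9 = 199.7778°C.
The 142°R change is an interval, so only the factor 5/9 applies: +142 × 5/9 = +78.8889°C.
Final Celsius temperature: 199.7778 + 78.8889 = 278.6667°C.
In Rankine: 278.6667 × 1.8 + 491.67 = 993.27°R.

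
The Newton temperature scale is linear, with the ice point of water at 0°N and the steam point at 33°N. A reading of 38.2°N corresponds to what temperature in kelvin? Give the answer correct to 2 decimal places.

388.91 K

Linear interpolation between the fixed points: C = (38.2 - 0) × 100 / (33 - 0) = 115.7576°C.
Then 115.7576 + 273.15 = 388.91 K.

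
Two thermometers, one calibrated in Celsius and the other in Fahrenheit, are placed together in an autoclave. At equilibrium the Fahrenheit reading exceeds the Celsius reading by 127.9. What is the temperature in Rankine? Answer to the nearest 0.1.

707.4°R

Let x be the Celsius reading; then the Fahrenheit reading is 1.8·x + 32.
(1.8·x + 32) - x = 127.9  ⇒  (0.8)·x = 95.9  ⇒  x = 119.8750°C.
In Rankine: 119.8750 × 1.8 + 491.67 = 707.4°R.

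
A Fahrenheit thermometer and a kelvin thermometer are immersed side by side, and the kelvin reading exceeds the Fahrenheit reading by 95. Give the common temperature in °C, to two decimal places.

182.69°C

Let x be the Fahrenheit reading; then the kelvin reading is 5/9·x + 255.372.
(5/9·x + 255.372) - x = 95  ⇒  (-4/9)·x = -160.372  ⇒  x = 360.8375°F.
In Celsius: (360.8375 - 32) × 5/9 = 182.69°C.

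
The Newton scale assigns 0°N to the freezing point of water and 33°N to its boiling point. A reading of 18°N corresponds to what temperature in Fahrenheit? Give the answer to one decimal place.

Linear interpolation between the fixed points: C = (18 - 0) × 100 / (33 - 0) = 54.5455°C.
Then 54.5455 × 1.8 + 32 = 130.2°F.

130.2°F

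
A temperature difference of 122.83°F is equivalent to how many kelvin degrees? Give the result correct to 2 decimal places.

An interval of 1°F corresponds to 5/9 K.
122.83 × 5/9 = 68.24.

68.24 K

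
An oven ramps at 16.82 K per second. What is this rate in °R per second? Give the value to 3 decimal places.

The quantity depends on a temperature interval, so only the ratio of degree sizes applies; the offset between the scales is irrelevant.
A change of 1 K is a change of 1.8°R, so 16.82 × 1.8 = 30.276.

30.276 °R/second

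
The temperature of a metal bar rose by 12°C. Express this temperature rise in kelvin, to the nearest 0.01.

12.00 K

Celsius and kelvin degrees are the same size, so the interval is unchanged: 12.00.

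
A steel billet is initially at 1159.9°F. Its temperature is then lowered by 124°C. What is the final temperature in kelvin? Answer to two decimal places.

Initial temperature in Celsius: (1159.9 - 32) × 5/9 = 626.6111°C.
Final Celsius temperature: 626.6111 - 124.0000 = 502.6111°C.
In kelvin: 502.6111 + 273.15 = 775.76 K.

775.76 K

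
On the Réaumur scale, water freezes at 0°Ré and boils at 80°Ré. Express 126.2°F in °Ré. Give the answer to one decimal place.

First in Celsius: (126.2 - 32) × 5/9 = 52.3333°C.
Linearly onto the Réaumur scale: 0 + (52.3333 / 100) × (80 - 0) = 41.9°Ré.

41.9°Ré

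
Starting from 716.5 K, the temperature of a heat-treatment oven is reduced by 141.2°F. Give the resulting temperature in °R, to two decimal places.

Initial temperature in Celsius: 716.5 - 273.15 = 443.3500°C.
The 141.2°F change is an interval, so only the factor 5/9 applies: -141.2 × 5/9 = -78.4444°C.
Final Celsius temperature: 443.3500 - 78.4444 = 364.9056°C.
In Rankine: 364.9056 × 1.8 + 491.67 = 1148.50°R.

1148.50°R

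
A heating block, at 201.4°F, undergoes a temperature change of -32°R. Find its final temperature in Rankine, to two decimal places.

Initial temperature in Celsius: (201.4 - 32) × 5/9 = 94.1111°C.
The 32°R change is an interval, so only the factor 5/9 applies: -32 × 5/9 = -17.7778°C.
Final Celsius temperature: 94.1111 - 17.7778 = 76.3333°C.
In Rankine: 76.3333 × 1.8 + 491.67 = 629.07°R.

629.07°R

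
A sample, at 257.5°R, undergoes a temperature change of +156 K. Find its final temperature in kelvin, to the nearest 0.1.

Initial temperature in Celsius: (257.5 - 491.67) × 5/9 = -130.0944°C.
The 156 K change is an interval; Kelvin and Celsius degrees are the same size, so ΔC = +156°C.
Final Celsius temperature: -130.0944 + 156.0000 = 25.9056°C.
In kelvin: 25.9056 + 273.15 = 299.1 K.

299.1 K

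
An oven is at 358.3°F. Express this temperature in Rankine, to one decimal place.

818.0°R

In Celsius: (358.3 - 32) × 5/9 = 181.2778°C.
In Rankine: 181.2778 × 1.8 + 491.67 = 818.0°R.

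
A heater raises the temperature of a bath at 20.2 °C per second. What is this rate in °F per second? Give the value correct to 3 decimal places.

The quantity depends on a temperature interval, so only the ratio of degree sizes applies; the offset between the scales is irrelevant.
A change of 1°C is a change of 1.8°F, so 20.2 × 1.8 = 36.360.

36.360 °F/second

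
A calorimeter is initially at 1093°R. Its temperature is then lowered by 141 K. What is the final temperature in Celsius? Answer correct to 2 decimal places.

Initial temperature in Celsius: (1093 - 491.67) × 5/9 = 334.0722°C.
The 141 K change is an interval; Kelvin and Celsius degrees are the same size, so ΔC = -141°C.
Final Celsius temperature: 334.0722 - 141.0000 = 193.0722°C.

193.07°C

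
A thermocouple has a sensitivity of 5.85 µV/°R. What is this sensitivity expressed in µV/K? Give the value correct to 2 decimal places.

10.53 µV/K

The quantity depends on a temperature interval, so only the ratio of degree sizes applies; the offset between the scales is irrelevant.
A change of 1 K is a change of 1.8°R, so per K the value is 5.85 × 1.8 = 10.53.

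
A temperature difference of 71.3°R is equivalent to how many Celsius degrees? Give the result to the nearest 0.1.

For a temperature interval the offset drops out; only the factor 5/9 applies.
71.3 × 5/9 = 39.6.

39.6°C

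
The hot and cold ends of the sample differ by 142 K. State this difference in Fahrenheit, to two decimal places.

255.60°F

For a temperature interval the offset drops out; only the factor 1.8 applies.
142 × 1.8 = 255.60.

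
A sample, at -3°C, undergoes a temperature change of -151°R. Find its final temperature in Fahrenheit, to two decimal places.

The 151°R change is an interval, so only the factor 5/9 applies: -151 × 5/9 = -83.8889°C.
Final Celsius temperature: -3.0000 - 83.8889 = -86.8889°C.
In Fahrenheit: -86.8889 × 1.8 + 32 = -124.40°F.

-124.40°F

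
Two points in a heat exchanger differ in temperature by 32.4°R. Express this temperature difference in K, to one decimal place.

An interval of 1°R corresponds to 5/9 K.
32.4 × 5/9 = 18.0.

18.0 K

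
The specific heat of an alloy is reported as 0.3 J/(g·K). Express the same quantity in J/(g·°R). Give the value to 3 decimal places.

The quantity depends on a temperature interval, so only the ratio of degree sizes applies; the offset between the scales is irrelevant.
A change of 1°R is a change of 5/9 K, so per °R the value is 0.3 × 5/9 = 0.167.

0.167 J/(g·°R)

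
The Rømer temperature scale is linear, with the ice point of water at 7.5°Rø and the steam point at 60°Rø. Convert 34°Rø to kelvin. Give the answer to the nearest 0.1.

323.6 K

Linear interpolation between the fixed points: C = (34 - 7.5) × 100 / (60 - 7.5) = 50.4762°C.
Then 50.4762 + 273.15 = 323.6 K.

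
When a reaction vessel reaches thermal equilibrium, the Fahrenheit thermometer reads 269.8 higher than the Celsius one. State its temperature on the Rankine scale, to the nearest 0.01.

1026.72°R

Let x be the Celsius reading; then the Fahrenheit reading is 1.8·x + 32.
(1.8·x + 32) - x = 269.8  ⇒  (0.8)·x = 237.8  ⇒  x = 297.2500°C.
In Rankine: 297.2500 × 1.8 + 491.67 = 1026.72°R.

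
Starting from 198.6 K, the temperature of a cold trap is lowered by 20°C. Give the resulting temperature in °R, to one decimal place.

Initial temperature in Celsius: 198.6 - 273.15 = -74.5500°C.
Final Celsius temperature: -74.5500 - 20.0000 = -94.5500°C.
In Rankine: -94.5500 × 1.8 + 491.67 = 321.5°R.

321.5°R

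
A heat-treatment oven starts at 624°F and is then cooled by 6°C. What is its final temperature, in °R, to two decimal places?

Initial temperature in Celsius: (624 - 32) × 5/9 = 328.8889°C.
Final Celsius temperature: 328.8889 - 6.0000 = 322.8889°C.
In Rankine: 322.8889 × 1.8 + 491.67 = 1072.87°R.

1072.87°R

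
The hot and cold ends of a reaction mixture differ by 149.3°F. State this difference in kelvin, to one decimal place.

Only the scale ratio 5/9 matters for a change in temperature.
149.3 × 5/9 = 82.9.

82.9 K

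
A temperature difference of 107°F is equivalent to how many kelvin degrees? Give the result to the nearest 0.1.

An interval of 1°F corresponds to 5/9 K.
107 × 5/9 = 59.4.

59.4 K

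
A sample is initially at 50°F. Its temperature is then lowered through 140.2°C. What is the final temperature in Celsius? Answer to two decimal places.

Initial temperature in Celsius: (50 - 32) × 5/9 = 10.0000°C.
Final Celsius temperature: 10.0000 - 140.2000 = -130.2000°C.

-130.20°C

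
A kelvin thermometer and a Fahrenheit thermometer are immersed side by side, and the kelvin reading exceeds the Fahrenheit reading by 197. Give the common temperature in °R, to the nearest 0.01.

Let x be the kelvin reading; then the Fahrenheit reading is 1.8·x - 459.67.
(1.8·x - 459.67) - x = -197  ⇒  (0.8)·x = 262.67  ⇒  x = 328.3375 K.
In Celsius: 328.3375 - 273.15 = 55.1875°C.
In Rankine: 55.1875 × 1.8 + 491.67 = 591.01°R.

591.01°R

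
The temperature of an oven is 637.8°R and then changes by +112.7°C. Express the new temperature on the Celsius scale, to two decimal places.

193.88°C

Initial temperature in Celsius: (637.8 - 491.67) × 5/9 = 81.1833°C.
Final Celsius temperature: 81.1833 + 112.7000 = 193.8833°C.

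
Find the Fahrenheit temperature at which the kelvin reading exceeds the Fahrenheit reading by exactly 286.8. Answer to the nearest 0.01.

Let F be the Fahrenheit reading. The kelvin reading is K = 5/9·F + 255.372.
Require K - F = 286.8: (-4/9)·F + 255.372 = 286.8.
F = (286.8 - 255.372) / (-4/9) = -70.71.

-70.71°F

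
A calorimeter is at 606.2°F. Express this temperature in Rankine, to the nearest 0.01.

1065.87°R

In Celsius: (606.2 - 32) × 5/9 = 319.0000°C.
In Rankine: 319.0000 × 1.8 + 491.67 = 1065.87°R.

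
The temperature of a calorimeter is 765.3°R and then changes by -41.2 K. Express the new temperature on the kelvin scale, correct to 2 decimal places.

Initial temperature in Celsius: (765.3 - 491.67) × 5/9 = 152.0167°C.
The 41.2 K change is an interval; Kelvin and Celsius degrees are the same size, so ΔC = -41.2°C.
Final Celsius temperature: 152.0167 - 41.2000 = 110.8167°C.
In kelvin: 110.8167 + 273.15 = 383.97 K.

383.97 K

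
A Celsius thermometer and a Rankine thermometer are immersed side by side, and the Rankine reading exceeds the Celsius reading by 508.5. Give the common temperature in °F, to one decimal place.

Let x be the Celsius reading; then the Rankine reading is 1.8·x + 491.67.
(1.8·x + 491.67) - x = 508.5  ⇒  (0.8)·x = 16.83  ⇒  x = 21.0375°C.
In Fahrenheit: 21.0375 × 1.8 + 32 = 69.9°F.

69.9°F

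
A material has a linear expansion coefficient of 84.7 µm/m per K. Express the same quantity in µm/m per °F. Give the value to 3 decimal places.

47.056 µm/m per °F

Since only a temperature interval is involved, the additive offset between the scales drops out.
A change of 1°F is a change of 5/9 K, so per °F the value is 84.7 × 5/9 = 47.056.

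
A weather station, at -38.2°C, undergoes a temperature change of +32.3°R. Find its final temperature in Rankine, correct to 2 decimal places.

455.21°R

The 32.3°R change is an interval, so only the factor 5/9 applies: +32.3 × 5/9 = +17.9444°C.
Final Celsius temperature: -38.2000 + 17.9444 = -20.2556°C.
In Rankine: -20.2556 × 1.8 + 491.67 = 455.21°R.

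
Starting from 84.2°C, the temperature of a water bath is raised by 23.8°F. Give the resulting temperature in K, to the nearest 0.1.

370.6 K

The 23.8°F change is an interval, so only the factor 5/9 applies: +23.8 × 5/9 = +13.2222°C.
Final Celsius temperature: 84.2000 + 13.2222 = 97.4222°C.
In kelvin: 97.4222 + 273.15 = 370.6 K.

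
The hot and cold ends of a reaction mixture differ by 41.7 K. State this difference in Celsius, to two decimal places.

Kelvin and Celsius degrees are the same size, so the interval is unchanged: 41.70.

41.70°C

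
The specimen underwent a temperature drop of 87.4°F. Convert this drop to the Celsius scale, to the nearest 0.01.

48.56°C

An interval of 1°F corresponds to 5/9°C.
87.4 × 5/9 = 48.56.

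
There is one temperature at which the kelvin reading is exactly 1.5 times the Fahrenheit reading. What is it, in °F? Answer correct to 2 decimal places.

270.39°F

Let F be the Fahrenheit reading. The kelvin reading is K = 5/9·F + 255.372.
Require K = 1.5·F: 5/9·F + 255.372 = 1.5·F.
(-17/18)·F = -255.372  ⇒  F = 270.39.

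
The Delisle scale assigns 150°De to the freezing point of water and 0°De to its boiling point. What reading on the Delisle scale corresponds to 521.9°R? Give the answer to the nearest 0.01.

First in Celsius: (521.9 - 491.67) × 5/9 = 16.7944°C.
Linearly onto the Delisle scale: 150 + (16.7944 / 100) × (0 - 150) = 124.81°De.

124.81°De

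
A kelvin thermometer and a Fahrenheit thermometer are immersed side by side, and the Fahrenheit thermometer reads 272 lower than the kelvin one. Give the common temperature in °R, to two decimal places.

Let x be the kelvin reading; then the Fahrenheit reading is 1.8·x - 459.67.
(1.8·x - 459.67) - x = -272  ⇒  (0.8)·x = 187.67  ⇒  x = 234.5875 K.
In Celsius: 234.5875 - 273.15 = -38.5625°C.
In Rankine: -38.5625 × 1.8 + 491.67 = 422.26°R.

422.26°R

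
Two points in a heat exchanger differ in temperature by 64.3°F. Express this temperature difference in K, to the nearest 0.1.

An interval of 1°F corresponds to 5/9 K.
64.3 × 5/9 = 35.7.

35.7 K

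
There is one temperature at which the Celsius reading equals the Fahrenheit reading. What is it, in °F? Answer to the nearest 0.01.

Let F be the Fahrenheit reading. The Celsius reading is C = 5/9·F - 17.7778.
Set C = F: 5/9·F - 17.7778 = F.
(-4/9)·F = 17.7778  ⇒  F = -40.00.

-40.00°F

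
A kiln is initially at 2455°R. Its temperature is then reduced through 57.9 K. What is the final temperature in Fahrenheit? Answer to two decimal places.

1891.11°F

Initial temperature in Celsius: (2455 - 491.67) × 5/9 = 1090.7389°C.
The 57.9 K change is an interval; Kelvin and Celsius degrees are the same size, so ΔC = -57.9°C.
Final Celsius temperature: 1090.7389 - 57.9000 = 1032.8389°C.
In Fahrenheit: 1032.8389 × 1.8 + 32 = 1891.11°F.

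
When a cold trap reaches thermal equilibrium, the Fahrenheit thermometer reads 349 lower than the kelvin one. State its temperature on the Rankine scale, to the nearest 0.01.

249.01°R

Let x be the kelvin reading; then the Fahrenheit reading is 1.8·x - 459.67.
(1.8·x - 459.67) - x = -349  ⇒  (0.8)·x = 110.67  ⇒  x = 138.3375 K.
In Celsius: 138.3375 - 273.15 = -134.8125°C.
In Rankine: -134.8125 × 1.8 + 491.67 = 249.01°R.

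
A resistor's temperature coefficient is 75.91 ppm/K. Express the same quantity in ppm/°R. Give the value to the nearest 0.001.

Since only a temperature interval is involved, the additive offset between the scales drops out.
A change of 1°R is a change of 5/9 K, so per °R the value is 75.91 × 5/9 = 42.172.

42.172 ppm/°R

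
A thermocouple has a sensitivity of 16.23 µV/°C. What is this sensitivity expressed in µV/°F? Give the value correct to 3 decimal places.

The quantity depends on a temperature interval, so only the ratio of degree sizes applies; the offset between the scales is irrelevant.
A change of 1°F is a change of 5/9°C, so per °F the value is 16.23 × 5/9 = 9.017.

9.017 µV/°F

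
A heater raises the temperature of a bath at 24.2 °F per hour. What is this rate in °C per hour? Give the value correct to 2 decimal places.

13.44 °C/hour

Since only a temperature interval is involved, the additive offset between the scales drops out.
A change of 1°F is a change of 5/9°C, so 24.2 × 5/9 = 13.44.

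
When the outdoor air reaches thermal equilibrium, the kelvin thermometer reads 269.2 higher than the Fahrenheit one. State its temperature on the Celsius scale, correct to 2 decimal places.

-35.06°C

Let x be the Fahrenheit reading; then the kelvin reading is 5/9·x + 255.372.
(5/9·x + 255.372) - x = 269.2  ⇒  (-4/9)·x = 13.8278  ⇒  x = -31.1125°F.
In Celsius: (-31.1125 - 32) × 5/9 = -35.06°C.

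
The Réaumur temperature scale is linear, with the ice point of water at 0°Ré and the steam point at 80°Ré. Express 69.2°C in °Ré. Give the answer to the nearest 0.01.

55.36°Ré

Linearly onto the Réaumur scale: 0 + (69.2000 / 100) × (80 - 0) = 55.36°Ré.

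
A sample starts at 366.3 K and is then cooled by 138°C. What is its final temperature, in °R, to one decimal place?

410.9°R

Initial temperature in Celsius: 366.3 - 273.15 = 93.1500°C.
Final Celsius temperature: 93.1500 - 138.0000 = -44.8500°C.
In Rankine: -44.8500 × 1.8 + 491.67 = 410.9°R.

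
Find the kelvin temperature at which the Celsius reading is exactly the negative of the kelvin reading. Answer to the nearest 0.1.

Let K be the kelvin reading. The Celsius reading is C = 1·K - 273.15.
Require C = -1·K: 1·K - 273.15 = -1·K.
(2)·K = 273.15  ⇒  K = 136.6.

136.6 K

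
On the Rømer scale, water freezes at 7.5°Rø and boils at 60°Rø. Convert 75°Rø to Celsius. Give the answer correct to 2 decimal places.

Linear interpolation between the fixed points: C = (75 - 7.5) × 100 / (60 - 7.5) = 128.5714°C.

128.57°C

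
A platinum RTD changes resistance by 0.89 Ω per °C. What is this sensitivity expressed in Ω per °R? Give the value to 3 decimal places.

0.494 Ω per °R

Since only a temperature interval is involved, the additive offset between the scales drops out.
A change of 1°R is a change of 5/9°C, so per °R the value is 0.89 × 5/9 = 0.494.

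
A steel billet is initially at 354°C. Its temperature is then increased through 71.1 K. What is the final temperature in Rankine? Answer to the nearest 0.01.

1256.85°R

The 71.1 K change is an interval; Kelvin and Celsius degrees are the same size, so ΔC = +71.1°C.
Final Celsius temperature: 354.0000 + 71.1000 = 425.1000°C.
In Rankine: 425.1000 × 1.8 + 491.67 = 1256.85°R.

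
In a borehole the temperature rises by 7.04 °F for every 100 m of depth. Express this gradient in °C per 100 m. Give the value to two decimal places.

3.91 °C/100 m

The quantity depends on a temperature interval, so only the ratio of degree sizes applies; the offset between the scales is irrelevant.
A change of 1°F is a change of 5/9°C, so 7.04 × 5/9 = 3.91.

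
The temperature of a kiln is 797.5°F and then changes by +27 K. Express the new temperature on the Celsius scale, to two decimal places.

Initial temperature in Celsius: (797.5 - 32) × 5/9 = 425.2778°C.
The 27 K change is an interval; Kelvin and Celsius degrees are the same size, so ΔC = +27°C.
Final Celsius temperature: 425.2778 + 27.0000 = 452.2778°C.

452.28°C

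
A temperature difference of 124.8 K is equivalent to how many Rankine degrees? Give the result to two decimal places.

Only the scale ratio 1.8 matters for a change in temperature.
124.8 × 1.8 = 224.64.

224.64°R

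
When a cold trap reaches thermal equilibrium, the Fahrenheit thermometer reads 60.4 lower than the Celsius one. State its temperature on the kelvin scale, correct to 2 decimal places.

Let x be the Celsius reading; then the Fahrenheit reading is 1.8·x + 32.
(1.8·x + 32) - x = -60.4  ⇒  (0.8)·x = -92.4  ⇒  x = -115.5000°C.
In kelvin: -115.5000 + 273.15 = 157.65 K.

157.65 K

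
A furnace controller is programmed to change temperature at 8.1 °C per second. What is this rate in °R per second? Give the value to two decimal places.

14.58 °R/second

The quantity depends on a temperature interval, so only the ratio of degree sizes applies; the offset between the scales is irrelevant.
A change of 1°C is a change of 1.8°R, so 8.1 × 1.8 = 14.58.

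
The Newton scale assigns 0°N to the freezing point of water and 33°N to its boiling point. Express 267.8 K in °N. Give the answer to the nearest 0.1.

First in Celsius: 267.8 - 273.15 = -5.3500°C.
Linearly onto the Newton scale: 0 + (-5.3500 / 100) × (33 - 0) = -1.8°N.

-1.8°N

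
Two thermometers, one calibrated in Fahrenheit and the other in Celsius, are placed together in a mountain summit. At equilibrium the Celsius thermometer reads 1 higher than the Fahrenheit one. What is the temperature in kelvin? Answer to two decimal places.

Let x be the Fahrenheit reading; then the Celsius reading is 5/9·x - 17.7778.
(5/9·x - 17.7778) - x = 1  ⇒  (-4/9)·x = 18.7778  ⇒  x = -42.2500°F.
In Celsius: (-42.25 - 32) × 5/9 = -41.2500°C.
In kelvin: -41.2500 + 273.15 = 231.90 K.

231.90 K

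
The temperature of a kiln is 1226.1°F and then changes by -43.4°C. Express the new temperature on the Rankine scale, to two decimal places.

Initial temperature in Celsius: (1226.1 - 32) × 5/9 = 663.3889°C.
Final Celsius temperature: 663.3889 - 43.4000 = 619.9889°C.
In Rankine: 619.9889 × 1.8 + 491.67 = 1607.65°R.

1607.65°R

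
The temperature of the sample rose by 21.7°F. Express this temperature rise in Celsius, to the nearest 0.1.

For a temperature interval the offset drops out; only the factor 5/9 applies.
21.7 × 5/9 = 12.1.

12.1°C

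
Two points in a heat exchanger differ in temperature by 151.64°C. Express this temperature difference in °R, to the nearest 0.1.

For a temperature interval the offset drops out; only the factor 1.8 applies.
151.64 × 1.8 = 273.0.

273.0°R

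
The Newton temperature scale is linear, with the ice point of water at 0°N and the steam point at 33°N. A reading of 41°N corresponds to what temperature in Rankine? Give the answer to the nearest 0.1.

Linear interpolation between the fixed points: C = (41 - 0) × 100 / (33 - 0) = 124.2424°C.
Then 124.2424 × 1.8 + 491.67 = 715.3°R.

715.3°R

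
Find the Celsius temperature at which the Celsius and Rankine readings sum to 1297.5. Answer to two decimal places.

287.80°C

Let C be the Celsius reading. The Rankine reading is R = 1.8·C + 491.67.
Require C + R = 1297.5: (2.8)·C + 491.67 = 1297.5.
C = (1297.5 - 491.67) / (2.8) = 287.80.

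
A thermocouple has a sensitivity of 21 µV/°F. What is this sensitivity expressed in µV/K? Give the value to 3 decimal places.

37.800 µV/K

The quantity depends on a temperature interval, so only the ratio of degree sizes applies; the offset between the scales is irrelevant.
A change of 1 K is a change of 1.8°F, so per K the value is 21 × 1.8 = 37.800.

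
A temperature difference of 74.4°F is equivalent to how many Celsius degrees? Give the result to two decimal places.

For a temperature interval the offset drops out; only the factor 5/9 applies.
74.4 × 5/9 = 41.33.

41.33°C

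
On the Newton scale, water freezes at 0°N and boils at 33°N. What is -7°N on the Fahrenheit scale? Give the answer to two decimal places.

Linear interpolation between the fixed points: C = (-7 - 0) × 100 / (33 - 0) = -21.2121°C.
Then -21.2121 × 1.8 + 32 = -6.18°F.

-6.18°F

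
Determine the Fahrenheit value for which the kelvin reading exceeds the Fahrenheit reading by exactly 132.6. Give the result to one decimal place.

276.2°F

Let F be the Fahrenheit reading. The kelvin reading is K = 5/9·F + 255.372.
Require K - F = 132.6: (-4/9)·F + 255.372 = 132.6.
F = (132.6 - 255.372) / (-4/9) = 276.2.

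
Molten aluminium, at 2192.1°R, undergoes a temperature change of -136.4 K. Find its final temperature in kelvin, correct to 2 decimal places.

1081.43 K

Initial temperature in Celsius: (2192.1 - 491.67) × 5/9 = 944.6833°C.
The 136.4 K change is an interval; Kelvin and Celsius degrees are the same size, so ΔC = -136.4°C.
Final Celsius temperature: 944.6833 - 136.4000 = 808.2833°C.
In kelvin: 808.2833 + 273.15 = 1081.43 K.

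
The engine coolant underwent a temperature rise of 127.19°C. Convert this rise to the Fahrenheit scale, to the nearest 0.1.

For a temperature interval the offset drops out; only the factor 1.8 applies.
127.19 × 1.8 = 228.9.

228.9°F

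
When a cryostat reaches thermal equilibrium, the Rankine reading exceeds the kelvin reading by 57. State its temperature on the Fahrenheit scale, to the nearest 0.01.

-331.42°F

Let x be the kelvin reading; then the Rankine reading is 1.8·x.
(1.8·x) - x = 57  ⇒  (0.8)·x = 57  ⇒  x = 71.2500 K.
In Celsius: 71.25 - 273.15 = -201.9000°C.
In Fahrenheit: -201.9000 × 1.8 + 32 = -331.42°F.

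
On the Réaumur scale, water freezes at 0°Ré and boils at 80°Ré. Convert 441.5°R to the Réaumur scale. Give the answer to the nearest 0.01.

-22.30°Ré

First in Celsius: (441.5 - 491.67) × 5/9 = -27.8722°C.
Linearly onto the Réaumur scale: 0 + (-27.8722 / 100) × (80 - 0) = -22.30°Ré.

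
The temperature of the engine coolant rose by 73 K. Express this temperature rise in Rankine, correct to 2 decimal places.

131.40°R

For a temperature interval the offset drops out; only the factor 1.8 applies.
73 × 1.8 = 131.40.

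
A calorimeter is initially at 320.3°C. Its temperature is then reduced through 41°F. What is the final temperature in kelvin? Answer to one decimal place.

The 41°F change is an interval, so only the factor 5/9 applies: -41 × 5/9 = -22.7778°C.
Final Celsius temperature: 320.3000 - 22.7778 = 297.5222°C.
In kelvin: 297.5222 + 273.15 = 570.7 K.

570.7 K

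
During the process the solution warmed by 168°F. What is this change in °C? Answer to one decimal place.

For a temperature interval the offset drops out; only the factor 5/9 applies.
168 × 5/9 = 93.3.

93.3°C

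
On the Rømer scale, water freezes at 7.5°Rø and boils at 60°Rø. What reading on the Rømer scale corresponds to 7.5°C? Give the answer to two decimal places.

11.44°Rø

Linearly onto the Rømer scale: 7.5 + (7.5000 / 100) × (60 - 7.5) = 11.44°Rø.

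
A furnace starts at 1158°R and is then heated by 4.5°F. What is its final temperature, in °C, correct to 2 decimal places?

372.68°C

Initial temperature in Celsius: (1158 - 491.67) × 5/9 = 370.1833°C.
The 4.5°F change is an interval, so only the factor 5/9 applies: +4.5 × 5/9 = +2.5000°C.
Final Celsius temperature: 370.1833 + 2.5000 = 372.6833°C.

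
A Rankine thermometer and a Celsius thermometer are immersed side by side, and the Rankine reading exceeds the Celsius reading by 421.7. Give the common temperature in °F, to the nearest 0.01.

-125.43°F

Let x be the Rankine reading; then the Celsius reading is 5/9·x - 273.15.
(5/9·x - 273.15) - x = -421.7  ⇒  (-4/9)·x = -148.55  ⇒  x = 334.2375°R.
In Celsius: (334.2375 - 491.67) × 5/9 = -87.4625°C.
In Fahrenheit: -87.4625 × 1.8 + 32 = -125.43°F.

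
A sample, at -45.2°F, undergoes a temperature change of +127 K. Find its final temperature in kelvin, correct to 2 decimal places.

Initial temperature in Celsius: (-45.2 - 32) × 5/9 = -42.8889°C.
The 127 K change is an interval; Kelvin and Celsius degrees are the same size, so ΔC = +127°C.
Final Celsius temperature: -42.8889 + 127.0000 = 84.1111°C.
In kelvin: 84.1111 + 273.15 = 357.26 K.

357.26 K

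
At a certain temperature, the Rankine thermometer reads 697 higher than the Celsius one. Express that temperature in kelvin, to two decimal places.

529.81 K

Let x be the Celsius reading; then the Rankine reading is 1.8·x + 491.67.
(1.8·x + 491.67) - x = 697  ⇒  (0.8)·x = 205.33  ⇒  x = 256.6625°C.
In kelvin: 256.6625 + 273.15 = 529.81 K.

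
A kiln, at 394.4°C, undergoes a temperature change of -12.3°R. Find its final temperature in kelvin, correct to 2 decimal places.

660.72 K

The 12.3°R change is an interval, so only the factor 5/9 applies: -12.3 × 5/9 = -6.8333°C.
Final Celsius temperature: 394.4000 - 6.8333 = 387.5667°C.
In kelvin: 387.5667 + 273.15 = 660.72 K.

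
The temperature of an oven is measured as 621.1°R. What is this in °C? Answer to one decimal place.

In Celsius: (621.1 - 491.67) × 5/9 = 71.9056°C.

71.9°C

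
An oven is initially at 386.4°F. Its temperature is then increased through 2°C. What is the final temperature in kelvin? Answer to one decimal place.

472.0 K

Initial temperature in Celsius: (386.4 - 32) × 5/9 = 196.8889°C.
Final Celsius temperature: 196.8889 + 2.0000 = 198.8889°C.
In kelvin: 198.8889 + 273.15 = 472.0 K.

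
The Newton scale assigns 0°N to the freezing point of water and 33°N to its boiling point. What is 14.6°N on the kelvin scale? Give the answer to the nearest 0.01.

317.39 K

Linear interpolation between the fixed points: C = (14.6 - 0) × 100 / (33 - 0) = 44.2424°C.
Then 44.2424 + 273.15 = 317.39 K.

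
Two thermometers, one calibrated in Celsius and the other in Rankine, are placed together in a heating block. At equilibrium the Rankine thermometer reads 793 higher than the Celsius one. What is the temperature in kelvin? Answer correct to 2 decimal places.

Let x be the Celsius reading; then the Rankine reading is 1.8·x + 491.67.
(1.8·x + 491.67) - x = 793  ⇒  (0.8)·x = 301.33  ⇒  x = 376.6625°C.
In kelvin: 376.6625 + 273.15 = 649.81 K.

649.81 K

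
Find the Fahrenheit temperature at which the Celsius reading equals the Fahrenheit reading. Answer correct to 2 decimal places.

-40.00°F

Let F be the Fahrenheit reading. The Celsius reading is C = 5/9·F - 17.7778.
Set C = F: 5/9·F - 17.7778 = F.
(-4/9)·F = 17.7778  ⇒  F = -40.00.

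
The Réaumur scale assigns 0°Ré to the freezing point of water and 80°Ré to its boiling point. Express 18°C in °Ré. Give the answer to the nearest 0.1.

Linearly onto the Réaumur scale: 0 + (18.0000 / 100) × (80 - 0) = 14.4°Ré.

14.4°Ré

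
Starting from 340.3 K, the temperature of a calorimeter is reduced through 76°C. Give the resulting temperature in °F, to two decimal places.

16.07°F

Initial temperature in Celsius: 340.3 - 273.15 = 67.1500°C.
Final Celsius temperature: 67.1500 - 76.0000 = -8.8500°C.
In Fahrenheit: -8.8500 × 1.8 + 32 = 16.07°F.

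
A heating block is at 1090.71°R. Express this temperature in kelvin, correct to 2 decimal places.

In Celsius: (1090.71 - 491.67) × 5/9 = 332.8000°C.
In kelvin: 332.8000 + 273.15 = 605.95 K.

605.95 K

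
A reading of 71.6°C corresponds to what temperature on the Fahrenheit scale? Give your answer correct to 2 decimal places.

In Fahrenheit: 71.6000 × 1.8 + 32 = 160.88°F.

160.88°F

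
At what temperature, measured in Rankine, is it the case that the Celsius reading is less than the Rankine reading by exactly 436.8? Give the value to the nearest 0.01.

368.21°R

Let R be the Rankine reading. The Celsius reading is C = 5/9·R - 273.15.
Require C - R = -436.8: (-4/9)·R - 273.15 = -436.8.
R = (-436.8 + 273.15) / (-4/9) = 368.21.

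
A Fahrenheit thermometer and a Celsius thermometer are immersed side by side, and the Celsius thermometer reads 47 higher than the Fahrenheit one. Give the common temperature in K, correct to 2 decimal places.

174.40 K

Let x be the Fahrenheit reading; then the Celsius reading is 5/9·x - 17.7778.
(5/9·x - 17.7778) - x = 47  ⇒  (-4/9)·x = 64.7778  ⇒  x = -145.7500°F.
In Celsius: (-145.75 - 32) × 5/9 = -98.7500°C.
In kelvin: -98.7500 + 273.15 = 174.40 K.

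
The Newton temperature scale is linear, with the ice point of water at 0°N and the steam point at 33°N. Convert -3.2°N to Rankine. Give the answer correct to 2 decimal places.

474.22°R

Linear interpolation between the fixed points: C = (-3.2 - 0) × 100 / (33 - 0) = -9.6970°C.
Then -9.6970 × 1.8 + 491.67 = 474.22°R.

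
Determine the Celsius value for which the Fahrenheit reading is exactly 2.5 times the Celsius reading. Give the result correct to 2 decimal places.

45.71°C

Let C be the Celsius reading. The Fahrenheit reading is F = 1.8·C + 32.
Require F = 2.5·C: 1.8·C + 32 = 2.5·C.
(-0.7)·C = -32  ⇒  C = 45.71.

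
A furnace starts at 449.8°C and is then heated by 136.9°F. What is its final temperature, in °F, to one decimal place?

978.5°F

The 136.9°F change is an interval, so only the factor 5/9 applies: +136.9 × 5/9 = +76.0556°C.
Final Celsius temperature: 449.8000 + 76.0556 = 525.8556°C.
In Fahrenheit: 525.8556 × 1.8 + 32 = 978.5°F.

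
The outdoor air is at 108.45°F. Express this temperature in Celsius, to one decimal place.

42.5°C

In Celsius: (108.45 - 32) × 5/9 = 42.4722°C.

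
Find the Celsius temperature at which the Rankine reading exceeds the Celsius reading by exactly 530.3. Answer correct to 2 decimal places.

Let C be the Celsius reading. The Rankine reading is R = 1.8·C + 491.67.
Require R - C = 530.3: (0.8)·C + 491.67 = 530.3.
C = (530.3 - 491.67) / (0.8) = 48.29.

48.29°C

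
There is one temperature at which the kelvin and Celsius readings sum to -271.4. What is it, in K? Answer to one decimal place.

0.9 K

Let K be the kelvin reading. The Celsius reading is C = 1·K - 273.15.
Require K + C = -271.4: (2)·K - 273.15 = -271.4.
K = (-271.4 + 273.15) / (2) = 0.9.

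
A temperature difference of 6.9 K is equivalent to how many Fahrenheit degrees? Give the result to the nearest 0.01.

Only the scale ratio 1.8 matters for a change in temperature.
6.9 × 1.8 = 12.42.

12.42°F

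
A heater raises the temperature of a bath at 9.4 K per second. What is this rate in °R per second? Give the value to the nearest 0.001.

The quantity depends on a temperature interval, so only the ratio of degree sizes applies; the offset between the scales is irrelevant.
A change of 1 K is a change of 1.8°R, so 9.4 × 1.8 = 16.920.

16.920 °R/second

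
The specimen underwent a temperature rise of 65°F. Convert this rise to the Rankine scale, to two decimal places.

Fahrenheit and Rankine degrees are the same size, so the interval is unchanged: 65.00.

65.00°R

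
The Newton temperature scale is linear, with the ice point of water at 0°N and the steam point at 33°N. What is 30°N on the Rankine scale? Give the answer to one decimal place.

655.3°R

Linear interpolation between the fixed points: C = (30 - 0) × 100 / (33 - 0) = 90.9091°C.
Then 90.9091 × 1.8 + 491.67 = 655.3°R.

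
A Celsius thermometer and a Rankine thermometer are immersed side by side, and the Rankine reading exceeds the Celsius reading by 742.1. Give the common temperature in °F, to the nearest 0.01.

595.47°F

Let x be the Celsius reading; then the Rankine reading is 1.8·x + 491.67.
(1.8·x + 491.67) - x = 742.1  ⇒  (0.8)·x = 250.43  ⇒  x = 313.0375°C.
In Fahrenheit: 313.0375 × 1.8 + 32 = 595.47°F.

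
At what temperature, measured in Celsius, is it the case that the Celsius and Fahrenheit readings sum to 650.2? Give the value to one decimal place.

220.8°C

Let C be the Celsius reading. The Fahrenheit reading is F = 1.8·C + 32.
Require C + F = 650.2: (2.8)·C + 32 = 650.2.
C = (650.2 - 32) / (2.8) = 220.8.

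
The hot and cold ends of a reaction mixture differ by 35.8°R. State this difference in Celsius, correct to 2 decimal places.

19.89°C

For a temperature interval the offset drops out; only the factor 5/9 applies.
35.8 × 5/9 = 19.89.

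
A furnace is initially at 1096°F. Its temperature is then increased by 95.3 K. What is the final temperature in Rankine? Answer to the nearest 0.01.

1727.21°R

Initial temperature in Celsius: (1096 - 32) × 5/9 = 591.1111°C.
The 95.3 K change is an interval; Kelvin and Celsius degrees are the same size, so ΔC = +95.3°C.
Final Celsius temperature: 591.1111 + 95.3000 = 686.4111°C.
In Rankine: 686.4111 × 1.8 + 491.67 = 1727.21°R.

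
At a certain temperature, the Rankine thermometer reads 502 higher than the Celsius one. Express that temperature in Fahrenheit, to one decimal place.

Let x be the Celsius reading; then the Rankine reading is 1.8·x + 491.67.
(1.8·x + 491.67) - x = 502  ⇒  (0.8)·x = 10.33  ⇒  x = 12.9125°C.
In Fahrenheit: 12.9125 × 1.8 + 32 = 55.2°F.

55.2°F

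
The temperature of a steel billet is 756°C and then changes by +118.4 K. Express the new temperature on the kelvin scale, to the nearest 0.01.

The 118.4 K change is an interval; Kelvin and Celsius degrees are the same size, so ΔC = +118.4°C.
Final Celsius temperature: 756.0000 + 118.4000 = 874.4000°C.
In kelvin: 874.4000 + 273.15 = 1147.55 K.

1147.55 K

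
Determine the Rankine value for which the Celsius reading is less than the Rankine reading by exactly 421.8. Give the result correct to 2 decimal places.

334.46°R

Let R be the Rankine reading. The Celsius reading is C = 5/9·R - 273.15.
Require C - R = -421.8: (-4/9)·R - 273.15 = -421.8.
R = (-421.8 + 273.15) / (-4/9) = 334.46.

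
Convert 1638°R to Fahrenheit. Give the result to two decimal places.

1178.33°F

In Celsius: (1638 - 491.67) × 5/9 = 636.8500°C.
In Fahrenheit: 636.8500 × 1.8 + 32 = 1178.33°F.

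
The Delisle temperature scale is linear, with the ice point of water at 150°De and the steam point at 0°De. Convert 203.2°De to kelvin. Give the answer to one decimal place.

Linear interpolation between the fixed points: C = (203.2 - 150) × 100 / (0 - 150) = -35.4667°C.
Then -35.4667 + 273.15 = 237.7 K.

237.7 K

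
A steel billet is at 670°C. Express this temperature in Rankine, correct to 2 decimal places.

In Rankine: 670.0000 × 1.8 + 491.67 = 1697.67°R.

1697.67°R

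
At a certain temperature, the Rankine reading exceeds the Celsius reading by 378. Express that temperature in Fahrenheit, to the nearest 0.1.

-223.8°F

Let x be the Rankine reading; then the Celsius reading is 5/9·x - 273.15.
(5/9·x - 273.15) - x = -378  ⇒  (-4/9)·x = -104.85  ⇒  x = 235.9125°R.
In Celsius: (235.9125 - 491.67) × 5/9 = -142.0875°C.
In Fahrenheit: -142.0875 × 1.8 + 32 = -223.8°F.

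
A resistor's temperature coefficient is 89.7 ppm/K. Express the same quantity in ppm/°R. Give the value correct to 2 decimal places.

49.83 ppm/°R

The quantity depends on a temperature interval, so only the ratio of degree sizes applies; the offset between the scales is irrelevant.
A change of 1°R is a change of 5/9 K, so per °R the value is 89.7 × 5/9 = 49.83.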